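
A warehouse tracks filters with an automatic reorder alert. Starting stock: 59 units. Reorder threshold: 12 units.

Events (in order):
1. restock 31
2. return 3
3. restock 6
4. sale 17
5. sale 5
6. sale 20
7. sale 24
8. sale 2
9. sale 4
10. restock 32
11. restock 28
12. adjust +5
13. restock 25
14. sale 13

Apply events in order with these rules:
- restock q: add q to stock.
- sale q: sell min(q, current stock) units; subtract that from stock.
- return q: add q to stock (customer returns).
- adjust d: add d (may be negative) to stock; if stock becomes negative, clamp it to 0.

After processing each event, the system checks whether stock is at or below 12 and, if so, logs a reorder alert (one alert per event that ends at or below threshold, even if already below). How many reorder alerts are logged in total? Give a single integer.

Processing events:
Start: stock = 59
  Event 1 (restock 31): 59 + 31 = 90
  Event 2 (return 3): 90 + 3 = 93
  Event 3 (restock 6): 93 + 6 = 99
  Event 4 (sale 17): sell min(17,99)=17. stock: 99 - 17 = 82. total_sold = 17
  Event 5 (sale 5): sell min(5,82)=5. stock: 82 - 5 = 77. total_sold = 22
  Event 6 (sale 20): sell min(20,77)=20. stock: 77 - 20 = 57. total_sold = 42
  Event 7 (sale 24): sell min(24,57)=24. stock: 57 - 24 = 33. total_sold = 66
  Event 8 (sale 2): sell min(2,33)=2. stock: 33 - 2 = 31. total_sold = 68
  Event 9 (sale 4): sell min(4,31)=4. stock: 31 - 4 = 27. total_sold = 72
  Event 10 (restock 32): 27 + 32 = 59
  Event 11 (restock 28): 59 + 28 = 87
  Event 12 (adjust +5): 87 + 5 = 92
  Event 13 (restock 25): 92 + 25 = 117
  Event 14 (sale 13): sell min(13,117)=13. stock: 117 - 13 = 104. total_sold = 85
Final: stock = 104, total_sold = 85

Checking against threshold 12:
  After event 1: stock=90 > 12
  After event 2: stock=93 > 12
  After event 3: stock=99 > 12
  After event 4: stock=82 > 12
  After event 5: stock=77 > 12
  After event 6: stock=57 > 12
  After event 7: stock=33 > 12
  After event 8: stock=31 > 12
  After event 9: stock=27 > 12
  After event 10: stock=59 > 12
  After event 11: stock=87 > 12
  After event 12: stock=92 > 12
  After event 13: stock=117 > 12
  After event 14: stock=104 > 12
Alert events: []. Count = 0

Answer: 0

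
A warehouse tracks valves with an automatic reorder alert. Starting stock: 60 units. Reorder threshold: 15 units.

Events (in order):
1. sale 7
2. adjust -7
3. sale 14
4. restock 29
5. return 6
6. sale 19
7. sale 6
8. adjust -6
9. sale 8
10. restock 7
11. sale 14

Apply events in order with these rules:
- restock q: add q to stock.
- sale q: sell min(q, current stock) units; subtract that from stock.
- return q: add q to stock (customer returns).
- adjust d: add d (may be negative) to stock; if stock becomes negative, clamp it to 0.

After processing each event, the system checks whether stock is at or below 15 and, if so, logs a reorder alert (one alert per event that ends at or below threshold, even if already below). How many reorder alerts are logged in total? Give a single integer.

Processing events:
Start: stock = 60
  Event 1 (sale 7): sell min(7,60)=7. stock: 60 - 7 = 53. total_sold = 7
  Event 2 (adjust -7): 53 + -7 = 46
  Event 3 (sale 14): sell min(14,46)=14. stock: 46 - 14 = 32. total_sold = 21
  Event 4 (restock 29): 32 + 29 = 61
  Event 5 (return 6): 61 + 6 = 67
  Event 6 (sale 19): sell min(19,67)=19. stock: 67 - 19 = 48. total_sold = 40
  Event 7 (sale 6): sell min(6,48)=6. stock: 48 - 6 = 42. total_sold = 46
  Event 8 (adjust -6): 42 + -6 = 36
  Event 9 (sale 8): sell min(8,36)=8. stock: 36 - 8 = 28. total_sold = 54
  Event 10 (restock 7): 28 + 7 = 35
  Event 11 (sale 14): sell min(14,35)=14. stock: 35 - 14 = 21. total_sold = 68
Final: stock = 21, total_sold = 68

Checking against threshold 15:
  After event 1: stock=53 > 15
  After event 2: stock=46 > 15
  After event 3: stock=32 > 15
  After event 4: stock=61 > 15
  After event 5: stock=67 > 15
  After event 6: stock=48 > 15
  After event 7: stock=42 > 15
  After event 8: stock=36 > 15
  After event 9: stock=28 > 15
  After event 10: stock=35 > 15
  After event 11: stock=21 > 15
Alert events: []. Count = 0

Answer: 0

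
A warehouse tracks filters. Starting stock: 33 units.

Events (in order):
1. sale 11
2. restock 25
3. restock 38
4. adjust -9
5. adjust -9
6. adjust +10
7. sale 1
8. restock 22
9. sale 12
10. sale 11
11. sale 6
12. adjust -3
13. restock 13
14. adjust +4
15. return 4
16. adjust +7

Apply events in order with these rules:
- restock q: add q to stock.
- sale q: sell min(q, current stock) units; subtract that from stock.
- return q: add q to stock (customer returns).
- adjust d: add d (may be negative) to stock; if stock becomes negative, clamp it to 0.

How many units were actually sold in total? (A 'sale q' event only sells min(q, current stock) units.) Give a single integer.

Answer: 41

Derivation:
Processing events:
Start: stock = 33
  Event 1 (sale 11): sell min(11,33)=11. stock: 33 - 11 = 22. total_sold = 11
  Event 2 (restock 25): 22 + 25 = 47
  Event 3 (restock 38): 47 + 38 = 85
  Event 4 (adjust -9): 85 + -9 = 76
  Event 5 (adjust -9): 76 + -9 = 67
  Event 6 (adjust +10): 67 + 10 = 77
  Event 7 (sale 1): sell min(1,77)=1. stock: 77 - 1 = 76. total_sold = 12
  Event 8 (restock 22): 76 + 22 = 98
  Event 9 (sale 12): sell min(12,98)=12. stock: 98 - 12 = 86. total_sold = 24
  Event 10 (sale 11): sell min(11,86)=11. stock: 86 - 11 = 75. total_sold = 35
  Event 11 (sale 6): sell min(6,75)=6. stock: 75 - 6 = 69. total_sold = 41
  Event 12 (adjust -3): 69 + -3 = 66
  Event 13 (restock 13): 66 + 13 = 79
  Event 14 (adjust +4): 79 + 4 = 83
  Event 15 (return 4): 83 + 4 = 87
  Event 16 (adjust +7): 87 + 7 = 94
Final: stock = 94, total_sold = 41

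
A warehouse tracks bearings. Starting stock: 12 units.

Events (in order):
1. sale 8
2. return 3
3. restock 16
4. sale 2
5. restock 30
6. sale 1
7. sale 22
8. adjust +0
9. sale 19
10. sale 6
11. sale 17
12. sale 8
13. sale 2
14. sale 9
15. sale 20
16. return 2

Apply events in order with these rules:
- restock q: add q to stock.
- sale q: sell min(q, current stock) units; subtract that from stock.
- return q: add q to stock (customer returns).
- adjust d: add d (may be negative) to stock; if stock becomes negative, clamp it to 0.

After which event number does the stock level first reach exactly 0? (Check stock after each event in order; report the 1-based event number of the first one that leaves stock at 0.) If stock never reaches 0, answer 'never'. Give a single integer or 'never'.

Answer: 11

Derivation:
Processing events:
Start: stock = 12
  Event 1 (sale 8): sell min(8,12)=8. stock: 12 - 8 = 4. total_sold = 8
  Event 2 (return 3): 4 + 3 = 7
  Event 3 (restock 16): 7 + 16 = 23
  Event 4 (sale 2): sell min(2,23)=2. stock: 23 - 2 = 21. total_sold = 10
  Event 5 (restock 30): 21 + 30 = 51
  Event 6 (sale 1): sell min(1,51)=1. stock: 51 - 1 = 50. total_sold = 11
  Event 7 (sale 22): sell min(22,50)=22. stock: 50 - 22 = 28. total_sold = 33
  Event 8 (adjust +0): 28 + 0 = 28
  Event 9 (sale 19): sell min(19,28)=19. stock: 28 - 19 = 9. total_sold = 52
  Event 10 (sale 6): sell min(6,9)=6. stock: 9 - 6 = 3. total_sold = 58
  Event 11 (sale 17): sell min(17,3)=3. stock: 3 - 3 = 0. total_sold = 61
  Event 12 (sale 8): sell min(8,0)=0. stock: 0 - 0 = 0. total_sold = 61
  Event 13 (sale 2): sell min(2,0)=0. stock: 0 - 0 = 0. total_sold = 61
  Event 14 (sale 9): sell min(9,0)=0. stock: 0 - 0 = 0. total_sold = 61
  Event 15 (sale 20): sell min(20,0)=0. stock: 0 - 0 = 0. total_sold = 61
  Event 16 (return 2): 0 + 2 = 2
Final: stock = 2, total_sold = 61

First zero at event 11.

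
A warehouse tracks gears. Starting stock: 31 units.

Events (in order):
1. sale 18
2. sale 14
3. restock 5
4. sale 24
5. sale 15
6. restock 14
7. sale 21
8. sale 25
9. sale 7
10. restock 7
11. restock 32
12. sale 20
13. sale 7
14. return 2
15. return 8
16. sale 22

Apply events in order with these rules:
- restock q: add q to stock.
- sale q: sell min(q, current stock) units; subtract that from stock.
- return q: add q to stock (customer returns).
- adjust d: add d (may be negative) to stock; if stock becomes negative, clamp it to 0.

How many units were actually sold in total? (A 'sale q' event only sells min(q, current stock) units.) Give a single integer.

Processing events:
Start: stock = 31
  Event 1 (sale 18): sell min(18,31)=18. stock: 31 - 18 = 13. total_sold = 18
  Event 2 (sale 14): sell min(14,13)=13. stock: 13 - 13 = 0. total_sold = 31
  Event 3 (restock 5): 0 + 5 = 5
  Event 4 (sale 24): sell min(24,5)=5. stock: 5 - 5 = 0. total_sold = 36
  Event 5 (sale 15): sell min(15,0)=0. stock: 0 - 0 = 0. total_sold = 36
  Event 6 (restock 14): 0 + 14 = 14
  Event 7 (sale 21): sell min(21,14)=14. stock: 14 - 14 = 0. total_sold = 50
  Event 8 (sale 25): sell min(25,0)=0. stock: 0 - 0 = 0. total_sold = 50
  Event 9 (sale 7): sell min(7,0)=0. stock: 0 - 0 = 0. total_sold = 50
  Event 10 (restock 7): 0 + 7 = 7
  Event 11 (restock 32): 7 + 32 = 39
  Event 12 (sale 20): sell min(20,39)=20. stock: 39 - 20 = 19. total_sold = 70
  Event 13 (sale 7): sell min(7,19)=7. stock: 19 - 7 = 12. total_sold = 77
  Event 14 (return 2): 12 + 2 = 14
  Event 15 (return 8): 14 + 8 = 22
  Event 16 (sale 22): sell min(22,22)=22. stock: 22 - 22 = 0. total_sold = 99
Final: stock = 0, total_sold = 99

Answer: 99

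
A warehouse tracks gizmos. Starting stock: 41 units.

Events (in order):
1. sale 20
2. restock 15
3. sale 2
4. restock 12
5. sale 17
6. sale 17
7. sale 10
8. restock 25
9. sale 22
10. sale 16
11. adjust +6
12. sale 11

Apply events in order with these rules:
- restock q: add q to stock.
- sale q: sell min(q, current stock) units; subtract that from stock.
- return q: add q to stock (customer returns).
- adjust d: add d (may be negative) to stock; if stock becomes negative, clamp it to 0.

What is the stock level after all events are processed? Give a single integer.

Answer: 0

Derivation:
Processing events:
Start: stock = 41
  Event 1 (sale 20): sell min(20,41)=20. stock: 41 - 20 = 21. total_sold = 20
  Event 2 (restock 15): 21 + 15 = 36
  Event 3 (sale 2): sell min(2,36)=2. stock: 36 - 2 = 34. total_sold = 22
  Event 4 (restock 12): 34 + 12 = 46
  Event 5 (sale 17): sell min(17,46)=17. stock: 46 - 17 = 29. total_sold = 39
  Event 6 (sale 17): sell min(17,29)=17. stock: 29 - 17 = 12. total_sold = 56
  Event 7 (sale 10): sell min(10,12)=10. stock: 12 - 10 = 2. total_sold = 66
  Event 8 (restock 25): 2 + 25 = 27
  Event 9 (sale 22): sell min(22,27)=22. stock: 27 - 22 = 5. total_sold = 88
  Event 10 (sale 16): sell min(16,5)=5. stock: 5 - 5 = 0. total_sold = 93
  Event 11 (adjust +6): 0 + 6 = 6
  Event 12 (sale 11): sell min(11,6)=6. stock: 6 - 6 = 0. total_sold = 99
Final: stock = 0, total_sold = 99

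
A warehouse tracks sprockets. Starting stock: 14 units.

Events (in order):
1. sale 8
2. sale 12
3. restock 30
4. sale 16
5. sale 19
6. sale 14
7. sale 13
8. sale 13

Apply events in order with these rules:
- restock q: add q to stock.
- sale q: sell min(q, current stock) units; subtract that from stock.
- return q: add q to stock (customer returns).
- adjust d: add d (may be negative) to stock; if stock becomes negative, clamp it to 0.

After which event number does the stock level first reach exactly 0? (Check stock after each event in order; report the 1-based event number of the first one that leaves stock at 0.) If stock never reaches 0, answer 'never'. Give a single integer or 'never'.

Answer: 2

Derivation:
Processing events:
Start: stock = 14
  Event 1 (sale 8): sell min(8,14)=8. stock: 14 - 8 = 6. total_sold = 8
  Event 2 (sale 12): sell min(12,6)=6. stock: 6 - 6 = 0. total_sold = 14
  Event 3 (restock 30): 0 + 30 = 30
  Event 4 (sale 16): sell min(16,30)=16. stock: 30 - 16 = 14. total_sold = 30
  Event 5 (sale 19): sell min(19,14)=14. stock: 14 - 14 = 0. total_sold = 44
  Event 6 (sale 14): sell min(14,0)=0. stock: 0 - 0 = 0. total_sold = 44
  Event 7 (sale 13): sell min(13,0)=0. stock: 0 - 0 = 0. total_sold = 44
  Event 8 (sale 13): sell min(13,0)=0. stock: 0 - 0 = 0. total_sold = 44
Final: stock = 0, total_sold = 44

First zero at event 2.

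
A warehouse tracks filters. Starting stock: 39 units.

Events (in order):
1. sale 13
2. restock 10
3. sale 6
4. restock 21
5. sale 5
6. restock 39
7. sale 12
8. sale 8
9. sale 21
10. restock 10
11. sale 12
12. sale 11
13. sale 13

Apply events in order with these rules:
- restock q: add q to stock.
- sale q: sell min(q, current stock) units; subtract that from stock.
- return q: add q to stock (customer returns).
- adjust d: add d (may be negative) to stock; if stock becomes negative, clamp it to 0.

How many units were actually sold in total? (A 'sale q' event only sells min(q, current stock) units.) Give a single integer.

Processing events:
Start: stock = 39
  Event 1 (sale 13): sell min(13,39)=13. stock: 39 - 13 = 26. total_sold = 13
  Event 2 (restock 10): 26 + 10 = 36
  Event 3 (sale 6): sell min(6,36)=6. stock: 36 - 6 = 30. total_sold = 19
  Event 4 (restock 21): 30 + 21 = 51
  Event 5 (sale 5): sell min(5,51)=5. stock: 51 - 5 = 46. total_sold = 24
  Event 6 (restock 39): 46 + 39 = 85
  Event 7 (sale 12): sell min(12,85)=12. stock: 85 - 12 = 73. total_sold = 36
  Event 8 (sale 8): sell min(8,73)=8. stock: 73 - 8 = 65. total_sold = 44
  Event 9 (sale 21): sell min(21,65)=21. stock: 65 - 21 = 44. total_sold = 65
  Event 10 (restock 10): 44 + 10 = 54
  Event 11 (sale 12): sell min(12,54)=12. stock: 54 - 12 = 42. total_sold = 77
  Event 12 (sale 11): sell min(11,42)=11. stock: 42 - 11 = 31. total_sold = 88
  Event 13 (sale 13): sell min(13,31)=13. stock: 31 - 13 = 18. total_sold = 101
Final: stock = 18, total_sold = 101

Answer: 101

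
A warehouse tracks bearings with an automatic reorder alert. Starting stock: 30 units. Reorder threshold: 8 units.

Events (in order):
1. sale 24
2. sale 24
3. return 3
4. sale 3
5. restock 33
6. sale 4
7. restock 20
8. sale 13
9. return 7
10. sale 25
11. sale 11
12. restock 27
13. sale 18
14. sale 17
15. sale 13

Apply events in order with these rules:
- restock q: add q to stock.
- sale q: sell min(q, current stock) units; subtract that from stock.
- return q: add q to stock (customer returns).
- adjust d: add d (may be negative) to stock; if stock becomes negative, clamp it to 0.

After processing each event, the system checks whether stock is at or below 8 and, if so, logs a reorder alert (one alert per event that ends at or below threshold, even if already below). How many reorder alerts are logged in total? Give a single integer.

Processing events:
Start: stock = 30
  Event 1 (sale 24): sell min(24,30)=24. stock: 30 - 24 = 6. total_sold = 24
  Event 2 (sale 24): sell min(24,6)=6. stock: 6 - 6 = 0. total_sold = 30
  Event 3 (return 3): 0 + 3 = 3
  Event 4 (sale 3): sell min(3,3)=3. stock: 3 - 3 = 0. total_sold = 33
  Event 5 (restock 33): 0 + 33 = 33
  Event 6 (sale 4): sell min(4,33)=4. stock: 33 - 4 = 29. total_sold = 37
  Event 7 (restock 20): 29 + 20 = 49
  Event 8 (sale 13): sell min(13,49)=13. stock: 49 - 13 = 36. total_sold = 50
  Event 9 (return 7): 36 + 7 = 43
  Event 10 (sale 25): sell min(25,43)=25. stock: 43 - 25 = 18. total_sold = 75
  Event 11 (sale 11): sell min(11,18)=11. stock: 18 - 11 = 7. total_sold = 86
  Event 12 (restock 27): 7 + 27 = 34
  Event 13 (sale 18): sell min(18,34)=18. stock: 34 - 18 = 16. total_sold = 104
  Event 14 (sale 17): sell min(17,16)=16. stock: 16 - 16 = 0. total_sold = 120
  Event 15 (sale 13): sell min(13,0)=0. stock: 0 - 0 = 0. total_sold = 120
Final: stock = 0, total_sold = 120

Checking against threshold 8:
  After event 1: stock=6 <= 8 -> ALERT
  After event 2: stock=0 <= 8 -> ALERT
  After event 3: stock=3 <= 8 -> ALERT
  After event 4: stock=0 <= 8 -> ALERT
  After event 5: stock=33 > 8
  After event 6: stock=29 > 8
  After event 7: stock=49 > 8
  After event 8: stock=36 > 8
  After event 9: stock=43 > 8
  After event 10: stock=18 > 8
  After event 11: stock=7 <= 8 -> ALERT
  After event 12: stock=34 > 8
  After event 13: stock=16 > 8
  After event 14: stock=0 <= 8 -> ALERT
  After event 15: stock=0 <= 8 -> ALERT
Alert events: [1, 2, 3, 4, 11, 14, 15]. Count = 7

Answer: 7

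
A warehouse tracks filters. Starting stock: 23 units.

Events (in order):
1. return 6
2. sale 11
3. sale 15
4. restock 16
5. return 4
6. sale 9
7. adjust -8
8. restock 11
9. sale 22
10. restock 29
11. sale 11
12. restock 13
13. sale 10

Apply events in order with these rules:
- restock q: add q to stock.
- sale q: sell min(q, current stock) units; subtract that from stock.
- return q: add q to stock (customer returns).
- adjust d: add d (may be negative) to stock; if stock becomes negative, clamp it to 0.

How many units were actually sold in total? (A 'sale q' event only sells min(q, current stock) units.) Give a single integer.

Answer: 73

Derivation:
Processing events:
Start: stock = 23
  Event 1 (return 6): 23 + 6 = 29
  Event 2 (sale 11): sell min(11,29)=11. stock: 29 - 11 = 18. total_sold = 11
  Event 3 (sale 15): sell min(15,18)=15. stock: 18 - 15 = 3. total_sold = 26
  Event 4 (restock 16): 3 + 16 = 19
  Event 5 (return 4): 19 + 4 = 23
  Event 6 (sale 9): sell min(9,23)=9. stock: 23 - 9 = 14. total_sold = 35
  Event 7 (adjust -8): 14 + -8 = 6
  Event 8 (restock 11): 6 + 11 = 17
  Event 9 (sale 22): sell min(22,17)=17. stock: 17 - 17 = 0. total_sold = 52
  Event 10 (restock 29): 0 + 29 = 29
  Event 11 (sale 11): sell min(11,29)=11. stock: 29 - 11 = 18. total_sold = 63
  Event 12 (restock 13): 18 + 13 = 31
  Event 13 (sale 10): sell min(10,31)=10. stock: 31 - 10 = 21. total_sold = 73
Final: stock = 21, total_sold = 73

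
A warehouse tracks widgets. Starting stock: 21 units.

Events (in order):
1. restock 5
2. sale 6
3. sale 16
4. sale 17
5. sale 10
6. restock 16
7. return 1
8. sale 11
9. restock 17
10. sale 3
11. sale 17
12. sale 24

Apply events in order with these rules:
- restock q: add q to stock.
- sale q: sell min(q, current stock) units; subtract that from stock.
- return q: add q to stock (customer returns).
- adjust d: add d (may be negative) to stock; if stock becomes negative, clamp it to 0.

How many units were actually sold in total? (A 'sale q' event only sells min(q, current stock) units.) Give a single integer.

Answer: 60

Derivation:
Processing events:
Start: stock = 21
  Event 1 (restock 5): 21 + 5 = 26
  Event 2 (sale 6): sell min(6,26)=6. stock: 26 - 6 = 20. total_sold = 6
  Event 3 (sale 16): sell min(16,20)=16. stock: 20 - 16 = 4. total_sold = 22
  Event 4 (sale 17): sell min(17,4)=4. stock: 4 - 4 = 0. total_sold = 26
  Event 5 (sale 10): sell min(10,0)=0. stock: 0 - 0 = 0. total_sold = 26
  Event 6 (restock 16): 0 + 16 = 16
  Event 7 (return 1): 16 + 1 = 17
  Event 8 (sale 11): sell min(11,17)=11. stock: 17 - 11 = 6. total_sold = 37
  Event 9 (restock 17): 6 + 17 = 23
  Event 10 (sale 3): sell min(3,23)=3. stock: 23 - 3 = 20. total_sold = 40
  Event 11 (sale 17): sell min(17,20)=17. stock: 20 - 17 = 3. total_sold = 57
  Event 12 (sale 24): sell min(24,3)=3. stock: 3 - 3 = 0. total_sold = 60
Final: stock = 0, total_sold = 60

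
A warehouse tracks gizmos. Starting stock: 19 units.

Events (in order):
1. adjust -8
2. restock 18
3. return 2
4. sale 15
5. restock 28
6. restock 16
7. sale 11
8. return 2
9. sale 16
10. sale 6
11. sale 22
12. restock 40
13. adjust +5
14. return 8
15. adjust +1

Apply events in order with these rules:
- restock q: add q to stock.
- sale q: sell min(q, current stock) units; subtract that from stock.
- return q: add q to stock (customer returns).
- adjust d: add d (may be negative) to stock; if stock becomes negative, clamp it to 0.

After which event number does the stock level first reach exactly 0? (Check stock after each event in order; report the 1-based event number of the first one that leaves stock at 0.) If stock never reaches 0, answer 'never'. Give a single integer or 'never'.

Answer: never

Derivation:
Processing events:
Start: stock = 19
  Event 1 (adjust -8): 19 + -8 = 11
  Event 2 (restock 18): 11 + 18 = 29
  Event 3 (return 2): 29 + 2 = 31
  Event 4 (sale 15): sell min(15,31)=15. stock: 31 - 15 = 16. total_sold = 15
  Event 5 (restock 28): 16 + 28 = 44
  Event 6 (restock 16): 44 + 16 = 60
  Event 7 (sale 11): sell min(11,60)=11. stock: 60 - 11 = 49. total_sold = 26
  Event 8 (return 2): 49 + 2 = 51
  Event 9 (sale 16): sell min(16,51)=16. stock: 51 - 16 = 35. total_sold = 42
  Event 10 (sale 6): sell min(6,35)=6. stock: 35 - 6 = 29. total_sold = 48
  Event 11 (sale 22): sell min(22,29)=22. stock: 29 - 22 = 7. total_sold = 70
  Event 12 (restock 40): 7 + 40 = 47
  Event 13 (adjust +5): 47 + 5 = 52
  Event 14 (return 8): 52 + 8 = 60
  Event 15 (adjust +1): 60 + 1 = 61
Final: stock = 61, total_sold = 70

Stock never reaches 0.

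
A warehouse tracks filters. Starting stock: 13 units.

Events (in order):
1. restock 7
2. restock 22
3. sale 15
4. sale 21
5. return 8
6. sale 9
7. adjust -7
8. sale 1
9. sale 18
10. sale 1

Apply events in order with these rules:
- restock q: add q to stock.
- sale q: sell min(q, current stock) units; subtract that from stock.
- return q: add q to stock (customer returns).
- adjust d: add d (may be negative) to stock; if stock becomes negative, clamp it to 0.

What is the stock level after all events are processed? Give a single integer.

Answer: 0

Derivation:
Processing events:
Start: stock = 13
  Event 1 (restock 7): 13 + 7 = 20
  Event 2 (restock 22): 20 + 22 = 42
  Event 3 (sale 15): sell min(15,42)=15. stock: 42 - 15 = 27. total_sold = 15
  Event 4 (sale 21): sell min(21,27)=21. stock: 27 - 21 = 6. total_sold = 36
  Event 5 (return 8): 6 + 8 = 14
  Event 6 (sale 9): sell min(9,14)=9. stock: 14 - 9 = 5. total_sold = 45
  Event 7 (adjust -7): 5 + -7 = 0 (clamped to 0)
  Event 8 (sale 1): sell min(1,0)=0. stock: 0 - 0 = 0. total_sold = 45
  Event 9 (sale 18): sell min(18,0)=0. stock: 0 - 0 = 0. total_sold = 45
  Event 10 (sale 1): sell min(1,0)=0. stock: 0 - 0 = 0. total_sold = 45
Final: stock = 0, total_sold = 45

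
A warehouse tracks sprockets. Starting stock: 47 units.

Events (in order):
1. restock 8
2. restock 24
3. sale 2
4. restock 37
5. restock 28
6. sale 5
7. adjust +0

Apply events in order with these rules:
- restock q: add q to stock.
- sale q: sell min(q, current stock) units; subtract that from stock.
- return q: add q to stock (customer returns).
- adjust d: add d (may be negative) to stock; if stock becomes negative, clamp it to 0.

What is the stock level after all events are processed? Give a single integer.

Answer: 137

Derivation:
Processing events:
Start: stock = 47
  Event 1 (restock 8): 47 + 8 = 55
  Event 2 (restock 24): 55 + 24 = 79
  Event 3 (sale 2): sell min(2,79)=2. stock: 79 - 2 = 77. total_sold = 2
  Event 4 (restock 37): 77 + 37 = 114
  Event 5 (restock 28): 114 + 28 = 142
  Event 6 (sale 5): sell min(5,142)=5. stock: 142 - 5 = 137. total_sold = 7
  Event 7 (adjust +0): 137 + 0 = 137
Final: stock = 137, total_sold = 7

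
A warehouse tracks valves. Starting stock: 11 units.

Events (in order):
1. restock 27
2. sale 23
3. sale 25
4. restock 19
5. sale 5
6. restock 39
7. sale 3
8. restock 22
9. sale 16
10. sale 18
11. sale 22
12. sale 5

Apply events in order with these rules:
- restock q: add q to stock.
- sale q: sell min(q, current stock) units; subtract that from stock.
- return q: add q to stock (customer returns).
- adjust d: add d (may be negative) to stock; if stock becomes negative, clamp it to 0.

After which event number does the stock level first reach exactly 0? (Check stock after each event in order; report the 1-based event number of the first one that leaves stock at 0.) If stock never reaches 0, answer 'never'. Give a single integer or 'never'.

Processing events:
Start: stock = 11
  Event 1 (restock 27): 11 + 27 = 38
  Event 2 (sale 23): sell min(23,38)=23. stock: 38 - 23 = 15. total_sold = 23
  Event 3 (sale 25): sell min(25,15)=15. stock: 15 - 15 = 0. total_sold = 38
  Event 4 (restock 19): 0 + 19 = 19
  Event 5 (sale 5): sell min(5,19)=5. stock: 19 - 5 = 14. total_sold = 43
  Event 6 (restock 39): 14 + 39 = 53
  Event 7 (sale 3): sell min(3,53)=3. stock: 53 - 3 = 50. total_sold = 46
  Event 8 (restock 22): 50 + 22 = 72
  Event 9 (sale 16): sell min(16,72)=16. stock: 72 - 16 = 56. total_sold = 62
  Event 10 (sale 18): sell min(18,56)=18. stock: 56 - 18 = 38. total_sold = 80
  Event 11 (sale 22): sell min(22,38)=22. stock: 38 - 22 = 16. total_sold = 102
  Event 12 (sale 5): sell min(5,16)=5. stock: 16 - 5 = 11. total_sold = 107
Final: stock = 11, total_sold = 107

First zero at event 3.

Answer: 3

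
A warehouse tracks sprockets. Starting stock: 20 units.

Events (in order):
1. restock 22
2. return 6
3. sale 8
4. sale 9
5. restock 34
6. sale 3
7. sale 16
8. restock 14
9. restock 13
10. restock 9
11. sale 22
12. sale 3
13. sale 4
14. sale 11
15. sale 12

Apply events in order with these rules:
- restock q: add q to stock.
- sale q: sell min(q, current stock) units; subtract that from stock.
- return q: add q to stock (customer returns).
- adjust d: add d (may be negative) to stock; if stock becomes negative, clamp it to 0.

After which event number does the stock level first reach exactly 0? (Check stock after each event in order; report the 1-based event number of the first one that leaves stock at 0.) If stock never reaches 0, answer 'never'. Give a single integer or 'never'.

Answer: never

Derivation:
Processing events:
Start: stock = 20
  Event 1 (restock 22): 20 + 22 = 42
  Event 2 (return 6): 42 + 6 = 48
  Event 3 (sale 8): sell min(8,48)=8. stock: 48 - 8 = 40. total_sold = 8
  Event 4 (sale 9): sell min(9,40)=9. stock: 40 - 9 = 31. total_sold = 17
  Event 5 (restock 34): 31 + 34 = 65
  Event 6 (sale 3): sell min(3,65)=3. stock: 65 - 3 = 62. total_sold = 20
  Event 7 (sale 16): sell min(16,62)=16. stock: 62 - 16 = 46. total_sold = 36
  Event 8 (restock 14): 46 + 14 = 60
  Event 9 (restock 13): 60 + 13 = 73
  Event 10 (restock 9): 73 + 9 = 82
  Event 11 (sale 22): sell min(22,82)=22. stock: 82 - 22 = 60. total_sold = 58
  Event 12 (sale 3): sell min(3,60)=3. stock: 60 - 3 = 57. total_sold = 61
  Event 13 (sale 4): sell min(4,57)=4. stock: 57 - 4 = 53. total_sold = 65
  Event 14 (sale 11): sell min(11,53)=11. stock: 53 - 11 = 42. total_sold = 76
  Event 15 (sale 12): sell min(12,42)=12. stock: 42 - 12 = 30. total_sold = 88
Final: stock = 30, total_sold = 88

Stock never reaches 0.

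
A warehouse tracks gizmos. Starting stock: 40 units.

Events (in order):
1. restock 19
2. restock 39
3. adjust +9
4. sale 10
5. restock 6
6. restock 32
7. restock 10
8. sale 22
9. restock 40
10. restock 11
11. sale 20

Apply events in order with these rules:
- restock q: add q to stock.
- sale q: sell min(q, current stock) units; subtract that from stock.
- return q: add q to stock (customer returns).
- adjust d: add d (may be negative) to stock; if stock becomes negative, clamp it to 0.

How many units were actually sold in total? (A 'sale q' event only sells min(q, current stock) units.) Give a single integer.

Answer: 52

Derivation:
Processing events:
Start: stock = 40
  Event 1 (restock 19): 40 + 19 = 59
  Event 2 (restock 39): 59 + 39 = 98
  Event 3 (adjust +9): 98 + 9 = 107
  Event 4 (sale 10): sell min(10,107)=10. stock: 107 - 10 = 97. total_sold = 10
  Event 5 (restock 6): 97 + 6 = 103
  Event 6 (restock 32): 103 + 32 = 135
  Event 7 (restock 10): 135 + 10 = 145
  Event 8 (sale 22): sell min(22,145)=22. stock: 145 - 22 = 123. total_sold = 32
  Event 9 (restock 40): 123 + 40 = 163
  Event 10 (restock 11): 163 + 11 = 174
  Event 11 (sale 20): sell min(20,174)=20. stock: 174 - 20 = 154. total_sold = 52
Final: stock = 154, total_sold = 52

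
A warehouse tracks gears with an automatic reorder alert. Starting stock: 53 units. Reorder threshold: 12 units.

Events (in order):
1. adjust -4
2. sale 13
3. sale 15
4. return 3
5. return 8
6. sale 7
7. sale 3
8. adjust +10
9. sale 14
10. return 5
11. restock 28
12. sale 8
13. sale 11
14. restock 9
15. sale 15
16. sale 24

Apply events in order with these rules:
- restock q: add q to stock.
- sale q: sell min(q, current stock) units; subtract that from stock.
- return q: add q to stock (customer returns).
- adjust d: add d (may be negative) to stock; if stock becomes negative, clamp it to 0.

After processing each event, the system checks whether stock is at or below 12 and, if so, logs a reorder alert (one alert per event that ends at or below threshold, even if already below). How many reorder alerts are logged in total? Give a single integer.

Processing events:
Start: stock = 53
  Event 1 (adjust -4): 53 + -4 = 49
  Event 2 (sale 13): sell min(13,49)=13. stock: 49 - 13 = 36. total_sold = 13
  Event 3 (sale 15): sell min(15,36)=15. stock: 36 - 15 = 21. total_sold = 28
  Event 4 (return 3): 21 + 3 = 24
  Event 5 (return 8): 24 + 8 = 32
  Event 6 (sale 7): sell min(7,32)=7. stock: 32 - 7 = 25. total_sold = 35
  Event 7 (sale 3): sell min(3,25)=3. stock: 25 - 3 = 22. total_sold = 38
  Event 8 (adjust +10): 22 + 10 = 32
  Event 9 (sale 14): sell min(14,32)=14. stock: 32 - 14 = 18. total_sold = 52
  Event 10 (return 5): 18 + 5 = 23
  Event 11 (restock 28): 23 + 28 = 51
  Event 12 (sale 8): sell min(8,51)=8. stock: 51 - 8 = 43. total_sold = 60
  Event 13 (sale 11): sell min(11,43)=11. stock: 43 - 11 = 32. total_sold = 71
  Event 14 (restock 9): 32 + 9 = 41
  Event 15 (sale 15): sell min(15,41)=15. stock: 41 - 15 = 26. total_sold = 86
  Event 16 (sale 24): sell min(24,26)=24. stock: 26 - 24 = 2. total_sold = 110
Final: stock = 2, total_sold = 110

Checking against threshold 12:
  After event 1: stock=49 > 12
  After event 2: stock=36 > 12
  After event 3: stock=21 > 12
  After event 4: stock=24 > 12
  After event 5: stock=32 > 12
  After event 6: stock=25 > 12
  After event 7: stock=22 > 12
  After event 8: stock=32 > 12
  After event 9: stock=18 > 12
  After event 10: stock=23 > 12
  After event 11: stock=51 > 12
  After event 12: stock=43 > 12
  After event 13: stock=32 > 12
  After event 14: stock=41 > 12
  After event 15: stock=26 > 12
  After event 16: stock=2 <= 12 -> ALERT
Alert events: [16]. Count = 1

Answer: 1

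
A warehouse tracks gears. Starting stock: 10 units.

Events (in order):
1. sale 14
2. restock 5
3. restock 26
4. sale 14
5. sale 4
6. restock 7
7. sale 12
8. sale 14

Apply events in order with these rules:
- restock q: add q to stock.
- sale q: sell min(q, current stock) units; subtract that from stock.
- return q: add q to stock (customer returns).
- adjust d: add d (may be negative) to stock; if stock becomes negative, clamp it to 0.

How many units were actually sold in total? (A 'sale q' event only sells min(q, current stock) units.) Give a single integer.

Answer: 48

Derivation:
Processing events:
Start: stock = 10
  Event 1 (sale 14): sell min(14,10)=10. stock: 10 - 10 = 0. total_sold = 10
  Event 2 (restock 5): 0 + 5 = 5
  Event 3 (restock 26): 5 + 26 = 31
  Event 4 (sale 14): sell min(14,31)=14. stock: 31 - 14 = 17. total_sold = 24
  Event 5 (sale 4): sell min(4,17)=4. stock: 17 - 4 = 13. total_sold = 28
  Event 6 (restock 7): 13 + 7 = 20
  Event 7 (sale 12): sell min(12,20)=12. stock: 20 - 12 = 8. total_sold = 40
  Event 8 (sale 14): sell min(14,8)=8. stock: 8 - 8 = 0. total_sold = 48
Final: stock = 0, total_sold = 48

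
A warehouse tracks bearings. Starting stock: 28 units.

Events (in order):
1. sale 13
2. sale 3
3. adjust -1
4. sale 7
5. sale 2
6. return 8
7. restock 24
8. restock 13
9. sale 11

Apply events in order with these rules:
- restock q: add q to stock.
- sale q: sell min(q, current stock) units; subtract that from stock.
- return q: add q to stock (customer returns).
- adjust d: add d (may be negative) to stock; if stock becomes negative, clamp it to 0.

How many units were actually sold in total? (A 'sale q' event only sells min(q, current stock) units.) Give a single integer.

Processing events:
Start: stock = 28
  Event 1 (sale 13): sell min(13,28)=13. stock: 28 - 13 = 15. total_sold = 13
  Event 2 (sale 3): sell min(3,15)=3. stock: 15 - 3 = 12. total_sold = 16
  Event 3 (adjust -1): 12 + -1 = 11
  Event 4 (sale 7): sell min(7,11)=7. stock: 11 - 7 = 4. total_sold = 23
  Event 5 (sale 2): sell min(2,4)=2. stock: 4 - 2 = 2. total_sold = 25
  Event 6 (return 8): 2 + 8 = 10
  Event 7 (restock 24): 10 + 24 = 34
  Event 8 (restock 13): 34 + 13 = 47
  Event 9 (sale 11): sell min(11,47)=11. stock: 47 - 11 = 36. total_sold = 36
Final: stock = 36, total_sold = 36

Answer: 36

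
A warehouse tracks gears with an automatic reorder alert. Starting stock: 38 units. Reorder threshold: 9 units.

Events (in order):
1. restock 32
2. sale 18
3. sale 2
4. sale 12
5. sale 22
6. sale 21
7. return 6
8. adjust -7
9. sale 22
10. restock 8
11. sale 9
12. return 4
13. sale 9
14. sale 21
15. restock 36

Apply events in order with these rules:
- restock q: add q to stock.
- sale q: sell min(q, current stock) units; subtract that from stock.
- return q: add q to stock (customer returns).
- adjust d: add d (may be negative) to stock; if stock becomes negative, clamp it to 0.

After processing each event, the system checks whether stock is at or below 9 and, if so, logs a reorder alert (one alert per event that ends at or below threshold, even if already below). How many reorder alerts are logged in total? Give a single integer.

Processing events:
Start: stock = 38
  Event 1 (restock 32): 38 + 32 = 70
  Event 2 (sale 18): sell min(18,70)=18. stock: 70 - 18 = 52. total_sold = 18
  Event 3 (sale 2): sell min(2,52)=2. stock: 52 - 2 = 50. total_sold = 20
  Event 4 (sale 12): sell min(12,50)=12. stock: 50 - 12 = 38. total_sold = 32
  Event 5 (sale 22): sell min(22,38)=22. stock: 38 - 22 = 16. total_sold = 54
  Event 6 (sale 21): sell min(21,16)=16. stock: 16 - 16 = 0. total_sold = 70
  Event 7 (return 6): 0 + 6 = 6
  Event 8 (adjust -7): 6 + -7 = 0 (clamped to 0)
  Event 9 (sale 22): sell min(22,0)=0. stock: 0 - 0 = 0. total_sold = 70
  Event 10 (restock 8): 0 + 8 = 8
  Event 11 (sale 9): sell min(9,8)=8. stock: 8 - 8 = 0. total_sold = 78
  Event 12 (return 4): 0 + 4 = 4
  Event 13 (sale 9): sell min(9,4)=4. stock: 4 - 4 = 0. total_sold = 82
  Event 14 (sale 21): sell min(21,0)=0. stock: 0 - 0 = 0. total_sold = 82
  Event 15 (restock 36): 0 + 36 = 36
Final: stock = 36, total_sold = 82

Checking against threshold 9:
  After event 1: stock=70 > 9
  After event 2: stock=52 > 9
  After event 3: stock=50 > 9
  After event 4: stock=38 > 9
  After event 5: stock=16 > 9
  After event 6: stock=0 <= 9 -> ALERT
  After event 7: stock=6 <= 9 -> ALERT
  After event 8: stock=0 <= 9 -> ALERT
  After event 9: stock=0 <= 9 -> ALERT
  After event 10: stock=8 <= 9 -> ALERT
  After event 11: stock=0 <= 9 -> ALERT
  After event 12: stock=4 <= 9 -> ALERT
  After event 13: stock=0 <= 9 -> ALERT
  After event 14: stock=0 <= 9 -> ALERT
  After event 15: stock=36 > 9
Alert events: [6, 7, 8, 9, 10, 11, 12, 13, 14]. Count = 9

Answer: 9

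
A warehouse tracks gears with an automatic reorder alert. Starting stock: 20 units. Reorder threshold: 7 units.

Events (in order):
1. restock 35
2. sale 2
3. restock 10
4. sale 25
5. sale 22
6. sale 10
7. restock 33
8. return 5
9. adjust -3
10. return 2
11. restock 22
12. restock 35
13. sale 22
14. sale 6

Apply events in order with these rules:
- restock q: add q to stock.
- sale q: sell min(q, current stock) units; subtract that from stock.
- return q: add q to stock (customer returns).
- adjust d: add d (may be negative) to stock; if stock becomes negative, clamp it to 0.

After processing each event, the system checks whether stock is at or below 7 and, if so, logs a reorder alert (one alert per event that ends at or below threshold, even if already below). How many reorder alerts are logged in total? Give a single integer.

Answer: 1

Derivation:
Processing events:
Start: stock = 20
  Event 1 (restock 35): 20 + 35 = 55
  Event 2 (sale 2): sell min(2,55)=2. stock: 55 - 2 = 53. total_sold = 2
  Event 3 (restock 10): 53 + 10 = 63
  Event 4 (sale 25): sell min(25,63)=25. stock: 63 - 25 = 38. total_sold = 27
  Event 5 (sale 22): sell min(22,38)=22. stock: 38 - 22 = 16. total_sold = 49
  Event 6 (sale 10): sell min(10,16)=10. stock: 16 - 10 = 6. total_sold = 59
  Event 7 (restock 33): 6 + 33 = 39
  Event 8 (return 5): 39 + 5 = 44
  Event 9 (adjust -3): 44 + -3 = 41
  Event 10 (return 2): 41 + 2 = 43
  Event 11 (restock 22): 43 + 22 = 65
  Event 12 (restock 35): 65 + 35 = 100
  Event 13 (sale 22): sell min(22,100)=22. stock: 100 - 22 = 78. total_sold = 81
  Event 14 (sale 6): sell min(6,78)=6. stock: 78 - 6 = 72. total_sold = 87
Final: stock = 72, total_sold = 87

Checking against threshold 7:
  After event 1: stock=55 > 7
  After event 2: stock=53 > 7
  After event 3: stock=63 > 7
  After event 4: stock=38 > 7
  After event 5: stock=16 > 7
  After event 6: stock=6 <= 7 -> ALERT
  After event 7: stock=39 > 7
  After event 8: stock=44 > 7
  After event 9: stock=41 > 7
  After event 10: stock=43 > 7
  After event 11: stock=65 > 7
  After event 12: stock=100 > 7
  After event 13: stock=78 > 7
  After event 14: stock=72 > 7
Alert events: [6]. Count = 1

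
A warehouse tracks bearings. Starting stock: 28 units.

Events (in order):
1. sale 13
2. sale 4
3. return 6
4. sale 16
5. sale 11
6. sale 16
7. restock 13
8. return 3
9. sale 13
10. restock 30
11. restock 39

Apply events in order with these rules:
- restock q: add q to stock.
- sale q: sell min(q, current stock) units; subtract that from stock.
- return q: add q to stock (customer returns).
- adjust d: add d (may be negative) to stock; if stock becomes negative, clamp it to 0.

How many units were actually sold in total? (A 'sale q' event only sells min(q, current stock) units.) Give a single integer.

Answer: 47

Derivation:
Processing events:
Start: stock = 28
  Event 1 (sale 13): sell min(13,28)=13. stock: 28 - 13 = 15. total_sold = 13
  Event 2 (sale 4): sell min(4,15)=4. stock: 15 - 4 = 11. total_sold = 17
  Event 3 (return 6): 11 + 6 = 17
  Event 4 (sale 16): sell min(16,17)=16. stock: 17 - 16 = 1. total_sold = 33
  Event 5 (sale 11): sell min(11,1)=1. stock: 1 - 1 = 0. total_sold = 34
  Event 6 (sale 16): sell min(16,0)=0. stock: 0 - 0 = 0. total_sold = 34
  Event 7 (restock 13): 0 + 13 = 13
  Event 8 (return 3): 13 + 3 = 16
  Event 9 (sale 13): sell min(13,16)=13. stock: 16 - 13 = 3. total_sold = 47
  Event 10 (restock 30): 3 + 30 = 33
  Event 11 (restock 39): 33 + 39 = 72
Final: stock = 72, total_sold = 47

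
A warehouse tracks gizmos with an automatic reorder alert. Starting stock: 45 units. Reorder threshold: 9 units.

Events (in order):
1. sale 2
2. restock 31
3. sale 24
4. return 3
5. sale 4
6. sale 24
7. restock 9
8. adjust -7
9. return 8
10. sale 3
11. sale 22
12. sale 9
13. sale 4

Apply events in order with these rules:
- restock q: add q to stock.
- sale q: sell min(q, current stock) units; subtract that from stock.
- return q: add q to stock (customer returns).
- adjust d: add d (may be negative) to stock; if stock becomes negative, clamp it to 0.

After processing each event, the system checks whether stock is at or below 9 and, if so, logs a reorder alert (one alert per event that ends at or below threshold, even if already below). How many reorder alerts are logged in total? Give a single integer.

Answer: 2

Derivation:
Processing events:
Start: stock = 45
  Event 1 (sale 2): sell min(2,45)=2. stock: 45 - 2 = 43. total_sold = 2
  Event 2 (restock 31): 43 + 31 = 74
  Event 3 (sale 24): sell min(24,74)=24. stock: 74 - 24 = 50. total_sold = 26
  Event 4 (return 3): 50 + 3 = 53
  Event 5 (sale 4): sell min(4,53)=4. stock: 53 - 4 = 49. total_sold = 30
  Event 6 (sale 24): sell min(24,49)=24. stock: 49 - 24 = 25. total_sold = 54
  Event 7 (restock 9): 25 + 9 = 34
  Event 8 (adjust -7): 34 + -7 = 27
  Event 9 (return 8): 27 + 8 = 35
  Event 10 (sale 3): sell min(3,35)=3. stock: 35 - 3 = 32. total_sold = 57
  Event 11 (sale 22): sell min(22,32)=22. stock: 32 - 22 = 10. total_sold = 79
  Event 12 (sale 9): sell min(9,10)=9. stock: 10 - 9 = 1. total_sold = 88
  Event 13 (sale 4): sell min(4,1)=1. stock: 1 - 1 = 0. total_sold = 89
Final: stock = 0, total_sold = 89

Checking against threshold 9:
  After event 1: stock=43 > 9
  After event 2: stock=74 > 9
  After event 3: stock=50 > 9
  After event 4: stock=53 > 9
  After event 5: stock=49 > 9
  After event 6: stock=25 > 9
  After event 7: stock=34 > 9
  After event 8: stock=27 > 9
  After event 9: stock=35 > 9
  After event 10: stock=32 > 9
  After event 11: stock=10 > 9
  After event 12: stock=1 <= 9 -> ALERT
  After event 13: stock=0 <= 9 -> ALERT
Alert events: [12, 13]. Count = 2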